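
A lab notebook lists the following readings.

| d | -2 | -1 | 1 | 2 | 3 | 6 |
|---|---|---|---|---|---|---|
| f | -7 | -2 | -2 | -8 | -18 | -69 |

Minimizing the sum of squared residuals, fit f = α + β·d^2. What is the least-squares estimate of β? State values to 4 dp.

Normal-equation sums: Σ1 = 6, Σd^2 = 55, Σd^2·d^2 = 1411.
And Σf = -106, Σd^2·f = -2710.
Eliminating β: 1411·(row 1) − 55·(row 2) gives 5441·α = 1411·(-106) − 55·(-2710) = -516, so α = -516/5441.
Then β = ((-2710) − 55·(-516/5441))/1411 = -10430/5441.

β = -1.9169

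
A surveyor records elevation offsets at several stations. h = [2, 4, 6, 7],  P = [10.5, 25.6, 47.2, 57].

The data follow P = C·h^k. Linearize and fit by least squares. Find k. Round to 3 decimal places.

k = 1.361

Linearized form: ln P = k·ln h + ln C. From the 4 transformed points,
AᵀA = [[9.3992, 5.8171]; [5.8171, 4]], rhs = [20.8986, 13.4914]ᵀ  (here Σln h = 5.8171, Σ(ln h)² = 9.3992, Σln P = 13.4914, Σln h·ln P = 20.8986).
Δ = 9.3992·4 − (5.8171)² = 3.7582; k = (20.8986·4 − 5.8171·13.4914)/3.7582 = 1.36060, ln C = (9.3992·13.4914 − 5.8171·20.8986)/3.7582 = 1.39416.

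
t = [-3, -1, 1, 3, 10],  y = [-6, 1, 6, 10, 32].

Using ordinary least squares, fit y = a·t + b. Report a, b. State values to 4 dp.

Sums needed: Σt·t = 120, Σt = 10, Σ1 = 5.
Moment sums: Σt·y = 373, Σy = 43.
AᵀA·[a, b]ᵀ = Aᵀy becomes [[120, 10]; [10, 5]]·[a, b]ᵀ = [373, 43]ᵀ.
Determinant 120·5 − 10² = 500.
a = (373·5 − 10·43)/500 = 287/100; b = (120·43 − 10·373)/500 = 143/50.

a = 2.8700, b = 2.8600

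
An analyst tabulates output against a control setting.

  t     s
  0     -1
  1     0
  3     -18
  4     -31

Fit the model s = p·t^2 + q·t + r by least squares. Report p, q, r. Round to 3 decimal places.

From the data, Σt^2·t^2 = 338, Σt^2·t = 92, Σt^2 = 26, Σt·t = 26, Σt = 8, Σ1 = 4.
For Xᵀs: Σt^2·s = -658, Σt·s = -178, Σs = -50.
Solving the 3×3 system (Gaussian elimination) gives p = -7/3, q = 23/15, r = -2/5.

p = -2.333, q = 1.533, r = -0.400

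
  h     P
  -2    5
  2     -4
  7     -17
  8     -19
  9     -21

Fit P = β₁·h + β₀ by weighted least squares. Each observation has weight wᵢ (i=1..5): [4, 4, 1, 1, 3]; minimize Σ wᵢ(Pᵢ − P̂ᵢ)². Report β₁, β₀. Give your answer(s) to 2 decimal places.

From the data, Σwᵢ·h·h = 388, Σwᵢ·h = 42, Σwᵢ·1 = 13.
And Σwᵢ·h·P = -910, Σwᵢ·P = -95.
Determinant 388·13 − 42² = 3280.
β₁ = ((-910)·13 − 42·(-95))/3280 = -98/41; β₀ = (388·(-95) − 42·(-910))/3280 = 17/41.

β₁ = -2.39, β₀ = 0.41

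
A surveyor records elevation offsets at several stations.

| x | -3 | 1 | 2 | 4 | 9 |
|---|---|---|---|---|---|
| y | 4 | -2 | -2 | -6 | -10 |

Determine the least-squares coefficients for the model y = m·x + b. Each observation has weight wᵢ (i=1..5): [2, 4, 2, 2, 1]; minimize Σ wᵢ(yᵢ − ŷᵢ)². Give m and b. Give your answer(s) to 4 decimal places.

m = -1.2079, b = -0.2772

The normal system MᵀWM·[m, b]ᵀ = MᵀWy is [[143, 19]; [19, 11]]·[m, b]ᵀ = [-178, -26]ᵀ.
Δ = 143·11 − 19² = 1212.
m = ((-178)·11 − 19·(-26))/1212 = -122/101; b = (143·(-26) − 19·(-178))/1212 = -28/101.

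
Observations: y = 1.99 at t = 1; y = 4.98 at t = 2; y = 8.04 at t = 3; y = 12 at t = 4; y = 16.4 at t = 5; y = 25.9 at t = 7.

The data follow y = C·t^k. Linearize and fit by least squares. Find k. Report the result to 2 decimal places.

k = 1.31

Linearized form: ln y = k·ln t + ln C. From the 6 transformed points,
Sums: Σln t = 6.7334, Σ(ln t)² = 9.9861, Σln y = 12.9144, Σln t·ln y = 17.6821.
Normal system: [[9.9861, 6.7334]; [6.7334, 6]]·[k, ln C]ᵀ = [17.6821, 12.9144]ᵀ.
Δ = 9.9861·6 − (6.7334)² = 14.5777; k = (17.6821·6 − 6.7334·12.9144)/14.5777 = 1.31259, ln C = (9.9861·12.9144 − 6.7334·17.6821)/14.5777 = 0.67937.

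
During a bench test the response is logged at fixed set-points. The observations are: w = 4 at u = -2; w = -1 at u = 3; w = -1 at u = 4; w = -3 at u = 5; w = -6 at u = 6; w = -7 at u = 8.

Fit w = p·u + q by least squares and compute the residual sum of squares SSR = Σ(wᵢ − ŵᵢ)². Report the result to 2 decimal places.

From the data, Σu·u = 154, Σu = 24, Σ1 = 6.
And Σu·w = -122, Σw = -14.
So AᵀA·[p, q]ᵀ = Aᵀw: [[154, 24]; [24, 6]]·[p, q]ᵀ = [-122, -14]ᵀ.
det = 154·6 − 24² = 348.
p = ((-122)·6 − 24·(-14))/348 = -33/29; q = (154·(-14) − 24·(-122))/348 = 193/87.
Residuals: -43/87, 17/87, 4/3, 41/87, -121/87, -10/87; SSR = 368/87.

SSR = 4.23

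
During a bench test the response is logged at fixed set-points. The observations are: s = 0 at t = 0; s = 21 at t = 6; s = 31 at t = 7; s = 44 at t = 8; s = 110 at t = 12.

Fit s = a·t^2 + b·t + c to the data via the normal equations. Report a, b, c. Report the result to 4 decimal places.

a = 0.9388, b = -2.0857, c = -0.0477

Compute the Gram sums: Σt^2·t^2 = 28529, Σt^2·t = 2799, Σt^2 = 293, Σt·t = 293, Σt = 33, Σ1 = 5.
Right-hand side: Σt^2·s = 20931, Σt·s = 2015, Σs = 206.
Normal equations: [[28529, 2799, 293]; [2799, 293, 33]; [293, 33, 5]]·[a, b, c]ᵀ = [20931, 2015, 206]ᵀ.
Row-reducing yields a = 247937/264102, b = -183611/88034, c = -6304/132051.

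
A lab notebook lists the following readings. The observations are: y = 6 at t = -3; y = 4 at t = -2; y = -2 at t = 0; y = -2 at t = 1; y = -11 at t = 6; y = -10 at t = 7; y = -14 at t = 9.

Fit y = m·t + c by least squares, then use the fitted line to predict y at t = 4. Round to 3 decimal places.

ŷ = -6.444

From the data, Σt·t = 180, Σt = 18, Σ1 = 7.
Right-hand side: Σt·y = -290, Σy = -29.
AᵀA·[m, c]ᵀ = Aᵀy becomes [[180, 18]; [18, 7]]·[m, c]ᵀ = [-290, -29]ᵀ.
Determinant 180·7 − 18² = 936.
m = ((-290)·7 − 18·(-29))/936 = -29/18; c = (180·(-29) − 18·(-290))/936 = 0.
At t = 4: ŷ = (-29/18)·(4) + (0)·(1) = -58/9.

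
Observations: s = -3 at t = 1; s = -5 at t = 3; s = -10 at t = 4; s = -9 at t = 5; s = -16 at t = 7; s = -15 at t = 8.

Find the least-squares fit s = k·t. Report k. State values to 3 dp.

k = -2.043

Sums needed: Σt·t = 164.
Moment sums: Σt·s = -335.
Hence k = -335 / 164 ≈ -2.04268.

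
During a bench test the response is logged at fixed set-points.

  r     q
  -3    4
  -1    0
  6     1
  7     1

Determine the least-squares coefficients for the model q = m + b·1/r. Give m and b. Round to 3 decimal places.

With design matrix X, XᵀX = [[4, -43/42]; [-43/42, 2045/1764]] and Xᵀq = [6, -43/42]ᵀ.
Δ = 4·(2045/1764) − (-43/42)² = 6331/1764.
m = (6·(2045/1764) − (-43/42)·(-43/42))/(6331/1764) = 10421/6331; b = (4·(-43/42) − (-43/42)·6)/(6331/1764) = 3612/6331.

m = 1.646, b = 0.571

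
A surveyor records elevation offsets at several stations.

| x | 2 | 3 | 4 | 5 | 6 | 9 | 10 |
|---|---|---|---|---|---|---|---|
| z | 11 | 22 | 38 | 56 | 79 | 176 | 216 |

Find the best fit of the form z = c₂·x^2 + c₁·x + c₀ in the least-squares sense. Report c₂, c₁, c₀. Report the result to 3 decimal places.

Setting ∂/∂c₂ … = 0 gives: 18835·c₂ + 2169·c₁ + 271·c₀ = 40950;  2169·c₂ + 271·c₁ + 39·c₀ = 4738;  271·c₂ + 39·c₁ + 7·c₀ = 598.
(Σx^2·x^2 = 18835, Σx^2·x = 2169, Σx^2 = 271, Σx·x = 271, Σx = 39, Σ1 = 7, Σx^2·z = 40950, Σx·z = 4738, Σz = 598.)
Row-reducing yields c₂ = 50942/23961, c₁ = 732/7987, c₀ = 62536/23961.

c₂ = 2.126, c₁ = 0.092, c₀ = 2.610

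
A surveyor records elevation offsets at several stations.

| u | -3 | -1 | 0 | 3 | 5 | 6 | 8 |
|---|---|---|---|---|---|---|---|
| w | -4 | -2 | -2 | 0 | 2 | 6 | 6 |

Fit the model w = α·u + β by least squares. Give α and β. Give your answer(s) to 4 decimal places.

α = 0.9474, β = -1.5789

Setting ∂/∂α … = 0 gives: 144·α + 18·β = 108;  18·α + 7·β = 6.
Δ = 144·7 − 18² = 684.
α = (108·7 − 18·6)/684 = 18/19; β = (144·6 − 18·108)/684 = -30/19.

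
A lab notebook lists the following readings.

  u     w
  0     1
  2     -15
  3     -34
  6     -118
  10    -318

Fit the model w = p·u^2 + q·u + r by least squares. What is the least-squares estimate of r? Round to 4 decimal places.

r = 0.6969

The normal equations are: 11393·p + 1251·q + 149·r = -36414;  1251·p + 149·q + 21·r = -4020;  149·p + 21·q + 5·r = -484.
(Σu^2·u^2 = 11393, Σu^2·u = 1251, Σu^2 = 149, Σu·u = 149, Σu = 21, Σ1 = 5, Σu^2·w = -36414, Σu·w = -4020, Σw = -484.)
Solving the 3×3 system (Gaussian elimination) gives p = -118304/39819, q = -28315/13273, r = 27749/39819.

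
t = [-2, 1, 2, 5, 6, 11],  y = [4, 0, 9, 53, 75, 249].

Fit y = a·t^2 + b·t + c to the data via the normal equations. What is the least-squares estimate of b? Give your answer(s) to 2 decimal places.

b = 1.03

Normal-equation sums: Σt^2·t^2 = 16595, Σt^2·t = 1673, Σt^2 = 191, Σt·t = 191, Σt = 23, Σ1 = 6.
Moment sums: Σt^2·y = 34206, Σt·y = 3464, Σy = 390.
So AᵀA·[a, b, c]ᵀ = Aᵀy: [[16595, 1673, 191]; [1673, 191, 23]; [191, 23, 6]]·[a, b, c]ᵀ = [34206, 3464, 390]ᵀ.
Inverting the 3×3 Gram matrix, [a, b, c]ᵀ = [105911/53484, 55093/53484, -17705/8914]ᵀ.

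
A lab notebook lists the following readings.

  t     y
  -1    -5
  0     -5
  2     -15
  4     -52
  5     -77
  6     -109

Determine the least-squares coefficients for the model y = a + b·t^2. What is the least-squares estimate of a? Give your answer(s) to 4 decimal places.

a = -3.7034

From the data, Σ1 = 6, Σt^2 = 82, Σt^2·t^2 = 2194.
Right-hand side: Σy = -263, Σt^2·y = -6746.
So XᵀX·[a, b]ᵀ = Xᵀy: [[6, 82]; [82, 2194]]·[a, b]ᵀ = [-263, -6746]ᵀ.
Δ = 6·2194 − 82² = 6440.
a = ((-263)·2194 − 82·(-6746))/6440 = -2385/644; b = (6·(-6746) − 82·(-263))/6440 = -1891/644.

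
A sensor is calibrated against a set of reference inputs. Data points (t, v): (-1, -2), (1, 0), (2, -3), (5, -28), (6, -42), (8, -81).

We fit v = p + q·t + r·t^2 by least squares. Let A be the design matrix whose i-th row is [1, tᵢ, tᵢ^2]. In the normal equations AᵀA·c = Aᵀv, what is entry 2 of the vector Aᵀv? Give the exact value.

-1044

Entry 2 ↔ basis t, so (Aᵀv)_{2} = Σᵢ (t)·vᵢ = (-1)·(-2) + (1)·(0) + (2)·(-3) + (5)·(-28) + (6)·(-42) + (8)·(-81) = -1044.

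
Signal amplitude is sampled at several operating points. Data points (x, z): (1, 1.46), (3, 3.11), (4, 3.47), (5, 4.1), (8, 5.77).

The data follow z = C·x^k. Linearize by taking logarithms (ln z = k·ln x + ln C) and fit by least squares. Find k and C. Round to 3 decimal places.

Let Y = ln z. Fitting Y = k·ln x + ln C by least squares:
XᵀX = [[10.0431, 6.1738]; [6.1738, 5]], rhs = [8.8868, 5.9209]ᵀ  (here Σln x = 6.1738, Σ(ln x)² = 10.0431, Σln z = 5.9209, Σln x·ln z = 8.8868).
Solving (det = 12.1000): k = 0.65120, ln C = 0.38010, so C = exp(0.38010) = 1.46243.

k = 0.651, C = 1.462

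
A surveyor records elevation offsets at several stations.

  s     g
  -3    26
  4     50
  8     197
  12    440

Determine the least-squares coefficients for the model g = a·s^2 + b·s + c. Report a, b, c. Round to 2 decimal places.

a = 3.02, b = 0.44, c = 0.11

Compute the Gram sums: Σs^2·s^2 = 25169, Σs^2·s = 2277, Σs^2 = 233, Σs·s = 233, Σs = 21, Σ1 = 4.
Moment sums: Σs^2·g = 77002, Σs·g = 6978, Σg = 713.
So AᵀA·[a, b, c]ᵀ = Aᵀg: [[25169, 2277, 233]; [2277, 233, 21]; [233, 21, 4]]·[a, b, c]ᵀ = [77002, 6978, 713]ᵀ.
Row-reducing yields a = 472647/156556, b = 68169/156556, c = 4133/39139.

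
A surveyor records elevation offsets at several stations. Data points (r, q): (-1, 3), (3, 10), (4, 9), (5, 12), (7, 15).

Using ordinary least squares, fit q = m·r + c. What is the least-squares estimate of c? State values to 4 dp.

c = 4.5227

Setting ∂/∂m … = 0 gives: 100·m + 18·c = 228;  18·m + 5·c = 49.
Determinant 100·5 − 18² = 176.
m = (228·5 − 18·49)/176 = 129/88; c = (100·49 − 18·228)/176 = 199/44.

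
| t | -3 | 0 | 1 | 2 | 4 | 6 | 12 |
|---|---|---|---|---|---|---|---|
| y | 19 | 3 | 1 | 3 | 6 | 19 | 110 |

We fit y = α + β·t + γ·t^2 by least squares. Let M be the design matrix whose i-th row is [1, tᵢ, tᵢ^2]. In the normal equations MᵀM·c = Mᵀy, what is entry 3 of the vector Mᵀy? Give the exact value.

Entry 3 ↔ basis t^2, so (Mᵀy)_{3} = Σᵢ (t^2)·yᵢ = (9)·(19) + (0)·(3) + (1)·(1) + (4)·(3) + (16)·(6) + (36)·(19) + (144)·(110) = 16804.

16804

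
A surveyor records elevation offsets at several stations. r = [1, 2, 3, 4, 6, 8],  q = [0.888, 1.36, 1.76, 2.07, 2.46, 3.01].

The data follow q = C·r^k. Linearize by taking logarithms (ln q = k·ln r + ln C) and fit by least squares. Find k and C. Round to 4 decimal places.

k = 0.5781, C = 0.9062

Taking logs, ln q = k·ln r + ln C, so regress ln q on ln r.
Σln r = 7.0493, Σ(ln r)² = 11.1437, Σln q = 3.4837, Σln r·ln q = 5.7471.
Equations: 11.1437·k + 7.0493·ln C = 5.7471;  7.0493·k + 6·ln C = 3.4837.
Solving (det = 17.1702): k = 0.57805, ln C = -0.09853, so C = exp(-0.09853) = 0.90617.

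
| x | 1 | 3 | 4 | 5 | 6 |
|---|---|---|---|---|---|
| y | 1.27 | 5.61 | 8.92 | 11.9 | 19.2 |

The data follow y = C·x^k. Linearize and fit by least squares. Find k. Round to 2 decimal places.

k = 1.46

With ln yᵢ as the transformed response and ln xᵢ as the regressor:
Σln x = 5.8861, Σ(ln x)² = 8.9295, Σln y = 9.5833, Σln x·ln y = 14.2086.
Equations: 8.9295·k + 5.8861·ln C = 14.2086;  5.8861·k + 5·ln C = 9.5833.
Slope k = (n·Σln x·ln y − Σln x·Σln y)/(n·Σ(ln x)² − (Σln x)²) = (5·14.2086 − 5.8861·9.5833)/10.0010 = 1.46329; ln C = (Σln y − k·Σln x)/n = 0.19405.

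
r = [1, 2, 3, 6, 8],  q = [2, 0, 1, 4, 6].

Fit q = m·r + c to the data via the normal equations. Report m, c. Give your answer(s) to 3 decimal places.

The normal system MᵀM·[m, c]ᵀ = Mᵀq is [[114, 20]; [20, 5]]·[m, c]ᵀ = [77, 13]ᵀ.
Determinant 114·5 − 20² = 170.
m = (77·5 − 20·13)/170 = 25/34; c = (114·13 − 20·77)/170 = -29/85.

m = 0.735, c = -0.341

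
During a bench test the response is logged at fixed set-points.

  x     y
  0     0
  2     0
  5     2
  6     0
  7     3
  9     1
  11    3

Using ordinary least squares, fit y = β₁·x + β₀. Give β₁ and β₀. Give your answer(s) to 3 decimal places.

From the data, Σx·x = 316, Σx = 40, Σ1 = 7.
For Mᵀy: Σx·y = 73, Σy = 9.
Δ = 316·7 − 40² = 612.
β₁ = (73·7 − 40·9)/612 = 151/612; β₀ = (316·9 − 40·73)/612 = -19/153.

β₁ = 0.247, β₀ = -0.124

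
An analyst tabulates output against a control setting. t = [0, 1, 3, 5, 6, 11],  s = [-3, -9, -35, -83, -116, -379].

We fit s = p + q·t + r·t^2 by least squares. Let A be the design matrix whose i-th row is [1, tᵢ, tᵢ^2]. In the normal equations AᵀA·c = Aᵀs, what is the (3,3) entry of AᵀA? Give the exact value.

16644

Row 3 ↔ basis t^2, column 3 ↔ basis t^2, so (AᵀA)_{3,3} = Σᵢ (t^2)·(t^2) = (0)·(0) + (1)·(1) + (9)·(9) + (25)·(25) + (36)·(36) + (121)·(121) = 16644.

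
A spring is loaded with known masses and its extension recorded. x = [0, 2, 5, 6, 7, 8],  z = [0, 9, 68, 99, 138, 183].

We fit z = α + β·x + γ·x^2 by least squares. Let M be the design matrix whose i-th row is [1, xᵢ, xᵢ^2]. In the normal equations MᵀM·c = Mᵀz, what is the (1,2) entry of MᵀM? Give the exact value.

28

Row 1 ↔ basis 1, column 2 ↔ basis x, so (MᵀM)_{1,2} = Σᵢ x = (1)·(0) + (1)·(2) + (1)·(5) + (1)·(6) + (1)·(7) + (1)·(8) = 28.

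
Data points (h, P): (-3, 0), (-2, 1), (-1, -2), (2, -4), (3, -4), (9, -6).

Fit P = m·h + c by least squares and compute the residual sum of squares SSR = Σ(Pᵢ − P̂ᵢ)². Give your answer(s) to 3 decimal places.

Compute the Gram sums: Σh·h = 108, Σh = 8, Σ1 = 6.
Right-hand side: Σh·P = -74, ΣP = -15.
So XᵀX·[m, c]ᵀ = XᵀP: [[108, 8]; [8, 6]]·[m, c]ᵀ = [-74, -15]ᵀ.
Determinant 108·6 − 8² = 584.
m = ((-74)·6 − 8·(-15))/584 = -81/146; c = (108·(-15) − 8·(-74))/584 = -257/146.
Residuals: 7/73, 241/146, -58/73, -165/146, -42/73, 55/73; SSR = 809/146.

SSR = 5.541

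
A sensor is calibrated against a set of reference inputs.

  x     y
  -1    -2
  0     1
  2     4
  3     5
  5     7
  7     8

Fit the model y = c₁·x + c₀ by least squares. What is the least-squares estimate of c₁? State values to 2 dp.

Sums needed: Σx·x = 88, Σx = 16, Σ1 = 6.
For Mᵀy: Σx·y = 116, Σy = 23.
MᵀM·[c₁, c₀]ᵀ = Mᵀy becomes [[88, 16]; [16, 6]]·[c₁, c₀]ᵀ = [116, 23]ᵀ.
Δ = 88·6 − 16² = 272.
c₁ = (116·6 − 16·23)/272 = 41/34; c₀ = (88·23 − 16·116)/272 = 21/34.

c₁ = 1.21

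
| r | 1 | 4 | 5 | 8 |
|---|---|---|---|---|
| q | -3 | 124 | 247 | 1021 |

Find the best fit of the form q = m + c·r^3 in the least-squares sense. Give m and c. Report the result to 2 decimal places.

m = -4.26, c = 2.00

Compute the Gram sums: Σ1 = 4, Σr^3 = 702, Σr^3·r^3 = 281866.
Moment sums: Σq = 1389, Σr^3·q = 561560.
Normal equations: [[4, 702]; [702, 281866]]·[m, c]ᵀ = [1389, 561560]ᵀ.
Determinant 4·281866 − 702² = 634660.
m = (1389·281866 − 702·561560)/634660 = -103971/24410; c = (4·561560 − 702·1389)/634660 = 635581/317330.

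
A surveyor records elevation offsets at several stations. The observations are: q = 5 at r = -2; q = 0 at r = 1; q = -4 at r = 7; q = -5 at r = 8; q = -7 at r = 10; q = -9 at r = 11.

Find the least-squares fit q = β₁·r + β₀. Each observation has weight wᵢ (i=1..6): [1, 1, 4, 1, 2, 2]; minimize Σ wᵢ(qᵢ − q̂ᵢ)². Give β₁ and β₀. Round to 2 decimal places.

β₁ = -0.98, β₀ = 2.47

Entries of AᵀWA: Σwᵢ·r·r = 707, Σwᵢ·r = 77, Σwᵢ·1 = 11.
Moment sums: Σwᵢ·r·q = -500, Σwᵢ·q = -48.
Normal equations: [[707, 77]; [77, 11]]·[β₁, β₀]ᵀ = [-500, -48]ᵀ.
Δ = 707·11 − 77² = 1848.
β₁ = ((-500)·11 − 77·(-48))/1848 = -41/42; β₀ = (707·(-48) − 77·(-500))/1848 = 163/66.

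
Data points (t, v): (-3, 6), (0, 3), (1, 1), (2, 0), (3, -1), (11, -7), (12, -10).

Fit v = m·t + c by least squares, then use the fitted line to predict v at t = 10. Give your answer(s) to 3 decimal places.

v̂ = -7.293

The normal equations are: 288·m + 26·c = -217;  26·m + 7·c = -8.
(Σt·t = 288, Σt = 26, Σ1 = 7, Σt·v = -217, Σv = -8.)
Eliminating c: 7·(row 1) − 26·(row 2) gives 1340·m = 7·(-217) − 26·(-8) = -1311, so m = -1311/1340.
Then c = ((-8) − 26·(-1311/1340))/7 = 1669/670.
At t = 10: v̂ = (-1311/1340)·(10) + (1669/670)·(1) = -2443/335.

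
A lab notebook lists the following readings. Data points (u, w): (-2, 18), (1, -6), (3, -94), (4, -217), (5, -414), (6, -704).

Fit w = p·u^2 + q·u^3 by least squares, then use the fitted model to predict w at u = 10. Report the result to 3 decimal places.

With design matrix M, MᵀM = [[2275, 12137]; [12137, 67171]] and Mᵀw = [-39946, -220390]ᵀ.
det = 2275·67171 − 12137² = 5507256.
p = ((-39946)·67171 − 12137·(-220390))/5507256 = -1042417/688407; q = (2275·(-220390) − 12137·(-39946))/5507256 = -2070331/688407.
At u = 10: ŵ = (-1042417/688407)·(100) + (-2070331/688407)·(1000) = -2174572700/688407.

ŵ = -3158.847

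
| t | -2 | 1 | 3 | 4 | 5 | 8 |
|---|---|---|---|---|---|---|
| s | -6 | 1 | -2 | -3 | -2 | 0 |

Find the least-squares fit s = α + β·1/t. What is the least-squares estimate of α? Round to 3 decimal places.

α = -3.022

Normal-equation sums: Σ1 = 6, Σ1/t = 169/120, Σ1/t·1/t = 21301/14400.
And Σs = -12, Σ1/t·s = 131/60.
XᵀX·[α, β]ᵀ = Xᵀs becomes [[6, 169/120]; [169/120, 21301/14400]]·[α, β]ᵀ = [-12, 131/60]ᵀ.
Determinant 6·(21301/14400) − (169/120)² = 19849/2880.
α = ((-12)·(21301/14400) − (169/120)·(131/60))/(19849/2880) = -59978/19849; β = (6·(131/60) − (169/120)·(-12))/(19849/2880) = 86400/19849.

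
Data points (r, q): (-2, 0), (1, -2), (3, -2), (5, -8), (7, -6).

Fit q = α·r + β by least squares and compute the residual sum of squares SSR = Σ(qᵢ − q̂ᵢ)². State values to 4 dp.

SSR = 11.0656

Setting ∂/∂α … = 0 gives: 88·α + 14·β = -90;  14·α + 5·β = -18.
Δ = 88·5 − 14² = 244.
α = ((-90)·5 − 14·(-18))/244 = -99/122; β = (88·(-18) − 14·(-90))/244 = -81/61.
Residuals: -18/61, 17/122, 215/122, -319/122, 123/122; SSR = 675/61.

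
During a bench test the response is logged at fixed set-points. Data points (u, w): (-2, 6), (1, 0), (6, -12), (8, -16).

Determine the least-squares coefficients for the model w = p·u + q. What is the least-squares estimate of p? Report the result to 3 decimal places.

p = -2.239

XᵀX·[p, q]ᵀ = Xᵀw reads: 105·p + 13·q = -212;  13·p + 4·q = -22.
Δ = 105·4 − 13² = 251.
p = ((-212)·4 − 13·(-22))/251 = -562/251; q = (105·(-22) − 13·(-212))/251 = 446/251.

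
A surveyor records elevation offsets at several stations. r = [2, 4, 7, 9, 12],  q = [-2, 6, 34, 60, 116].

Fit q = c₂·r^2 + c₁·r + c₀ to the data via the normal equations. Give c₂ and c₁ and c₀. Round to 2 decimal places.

Entries of XᵀX: Σr^2·r^2 = 29970, Σr^2·r = 2872, Σr^2 = 294, Σr·r = 294, Σr = 34, Σ1 = 5.
For Xᵀq: Σr^2·q = 23318, Σr·q = 2190, Σq = 214.
So XᵀX·[c₂, c₁, c₀]ᵀ = Xᵀq: [[29970, 2872, 294]; [2872, 294, 34]; [294, 34, 5]]·[c₂, c₁, c₀]ᵀ = [23318, 2190, 214]ᵀ.
Row-reducing yields c₂ = 8203/8675, c₁ = -12503/8675, c₀ = -26026/8675.

c₂ = 0.95, c₁ = -1.44, c₀ = -3.00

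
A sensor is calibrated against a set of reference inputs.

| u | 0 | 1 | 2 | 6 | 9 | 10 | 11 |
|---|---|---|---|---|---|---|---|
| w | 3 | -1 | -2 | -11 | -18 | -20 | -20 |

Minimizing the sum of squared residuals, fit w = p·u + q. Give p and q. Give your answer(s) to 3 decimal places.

p = -2.136, q = 2.045

The normal system MᵀM·[p, q]ᵀ = Mᵀw is [[343, 39]; [39, 7]]·[p, q]ᵀ = [-653, -69]ᵀ.
Determinant 343·7 − 39² = 880.
p = ((-653)·7 − 39·(-69))/880 = -47/22; q = (343·(-69) − 39·(-653))/880 = 45/22.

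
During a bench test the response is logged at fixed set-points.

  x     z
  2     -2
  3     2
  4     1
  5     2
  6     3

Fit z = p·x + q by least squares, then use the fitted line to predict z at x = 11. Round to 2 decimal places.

ẑ = 8.20

The normal system MᵀM·[p, q]ᵀ = Mᵀz is [[90, 20]; [20, 5]]·[p, q]ᵀ = [34, 6]ᵀ.
det = 90·5 − 20² = 50.
p = (34·5 − 20·6)/50 = 1; q = (90·6 − 20·34)/50 = -14/5.
At x = 11: ẑ = (1)·(11) + (-14/5)·(1) = 41/5.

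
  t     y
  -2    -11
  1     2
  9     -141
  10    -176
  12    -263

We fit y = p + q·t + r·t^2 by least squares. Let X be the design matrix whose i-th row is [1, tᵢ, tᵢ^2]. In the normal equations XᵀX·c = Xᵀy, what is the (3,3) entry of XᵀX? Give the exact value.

37314

Row 3 ↔ basis t^2, column 3 ↔ basis t^2, so (XᵀX)_{3,3} = Σᵢ (t^2)·(t^2) = (4)·(4) + (1)·(1) + (81)·(81) + (100)·(100) + (144)·(144) = 37314.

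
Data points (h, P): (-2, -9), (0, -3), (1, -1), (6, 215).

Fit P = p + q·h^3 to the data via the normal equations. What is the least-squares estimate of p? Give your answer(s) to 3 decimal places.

p = -1.977

MᵀM·[p, q]ᵀ = MᵀP reads: 4·p + 209·q = 202;  209·p + 46721·q = 46511.
det = 4·46721 − 209² = 143203.
p = (202·46721 − 209·46511)/143203 = -14903/7537; q = (4·46511 − 209·202)/143203 = 143826/143203.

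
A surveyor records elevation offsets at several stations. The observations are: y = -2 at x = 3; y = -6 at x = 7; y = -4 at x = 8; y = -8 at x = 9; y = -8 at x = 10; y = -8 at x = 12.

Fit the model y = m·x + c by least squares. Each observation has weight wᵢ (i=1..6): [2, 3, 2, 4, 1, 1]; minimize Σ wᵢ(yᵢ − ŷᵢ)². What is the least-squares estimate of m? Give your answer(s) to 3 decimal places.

AᵀWA·[m, c]ᵀ = AᵀWy reads: 861·m + 101·c = -666;  101·m + 13·c = -78.
det = 861·13 − 101² = 992.
m = ((-666)·13 − 101·(-78))/992 = -195/248; c = (861·(-78) − 101·(-666))/992 = 27/248.

m = -0.786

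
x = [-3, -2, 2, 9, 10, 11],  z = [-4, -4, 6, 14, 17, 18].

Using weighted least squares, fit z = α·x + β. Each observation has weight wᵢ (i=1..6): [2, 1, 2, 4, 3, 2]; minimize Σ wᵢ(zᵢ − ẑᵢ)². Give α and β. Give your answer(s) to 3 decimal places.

Normal-equation sums: Σwᵢ·x·x = 896, Σwᵢ·x = 84, Σwᵢ·1 = 14.
Moment sums: Σwᵢ·x·z = 1466, Σwᵢ·z = 143.
Δ = 896·14 − 84² = 5488.
α = (1466·14 − 84·143)/5488 = 76/49; β = (896·143 − 84·1466)/5488 = 89/98.

α = 1.551, β = 0.908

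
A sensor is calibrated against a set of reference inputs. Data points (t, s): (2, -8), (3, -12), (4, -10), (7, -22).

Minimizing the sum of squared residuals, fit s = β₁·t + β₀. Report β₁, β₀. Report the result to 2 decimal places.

Forming MᵀM = [[78, 16]; [16, 4]] and Mᵀs = [-246, -52]ᵀ gives MᵀM·[β₁, β₀]ᵀ = Mᵀs.
det = 78·4 − 16² = 56.
β₁ = ((-246)·4 − 16·(-52))/56 = -19/7; β₀ = (78·(-52) − 16·(-246))/56 = -15/7.

β₁ = -2.71, β₀ = -2.14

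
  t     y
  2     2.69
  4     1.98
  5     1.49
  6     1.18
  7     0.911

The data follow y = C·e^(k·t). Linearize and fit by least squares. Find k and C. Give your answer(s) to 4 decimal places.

Linearized form: ln y = k·t + ln C. From the 5 transformed points,
Over the data: Σt = 24.0000, Σ(t)² = 130.0000, Σln y = 2.1437, Σt·ln y = 7.0460.
Normal system: [[130.0000, 24.0000]; [24.0000, 5]]·[k, ln C]ᵀ = [7.0460, 2.1437]ᵀ.
Solving (det = 74.0000): k = -0.21918, ln C = 1.48081, so C = exp(1.48081) = 4.39653.

k = -0.2192, C = 4.3965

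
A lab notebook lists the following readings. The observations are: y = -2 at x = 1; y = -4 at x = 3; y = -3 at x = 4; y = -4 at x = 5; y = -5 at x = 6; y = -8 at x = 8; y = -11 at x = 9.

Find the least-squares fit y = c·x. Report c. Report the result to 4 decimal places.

Entries of MᵀM: Σx·x = 232.
Moment sums: Σx·y = -239.
c = (-239)/232 = -1.03017.

c = -1.0302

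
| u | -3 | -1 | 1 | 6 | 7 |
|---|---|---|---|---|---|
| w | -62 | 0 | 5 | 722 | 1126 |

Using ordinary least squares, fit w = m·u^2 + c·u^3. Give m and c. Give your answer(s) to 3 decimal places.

Compute the Gram sums: Σu^2·u^2 = 3780, Σu^2·u^3 = 24340, Σu^3·u^3 = 165036.
Moment sums: Σu^2·w = 80613, Σu^3·w = 543849.
So AᵀA·[m, c]ᵀ = Aᵀw: [[3780, 24340]; [24340, 165036]]·[m, c]ᵀ = [80613, 543849]ᵀ.
det = 3780·165036 − 24340² = 31400480.
m = (80613·165036 − 24340·543849)/31400480 = 8345301/3925060; c = (3780·543849 − 24340·80613)/31400480 = 585180/196253.

m = 2.126, c = 2.982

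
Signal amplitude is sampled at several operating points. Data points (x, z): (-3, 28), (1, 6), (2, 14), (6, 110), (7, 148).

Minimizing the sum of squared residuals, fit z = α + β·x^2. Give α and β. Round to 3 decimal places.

α = 2.201, β = 2.980

The normal equations are: 5·α + 99·β = 306;  99·α + 3795·β = 11526.
(Σ1 = 5, Σx^2 = 99, Σx^2·x^2 = 3795, Σz = 306, Σx^2·z = 11526.)
det = 5·3795 − 99² = 9174.
α = (306·3795 − 99·11526)/9174 = 306/139; β = (5·11526 − 99·306)/9174 = 4556/1529.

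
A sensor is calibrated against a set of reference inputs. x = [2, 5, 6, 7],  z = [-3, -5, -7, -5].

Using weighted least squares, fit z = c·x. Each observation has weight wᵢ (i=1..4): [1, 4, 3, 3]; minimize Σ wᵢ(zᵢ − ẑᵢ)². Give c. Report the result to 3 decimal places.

Entries of MᵀWM: Σwᵢ·x·x = 359.
And Σwᵢ·x·z = -337.
So MᵀWM·[c]ᵀ = MᵀWz: [[359]]·[c]ᵀ = [-337]ᵀ.
Hence c = -337 / 359 ≈ -0.938719.

c = -0.939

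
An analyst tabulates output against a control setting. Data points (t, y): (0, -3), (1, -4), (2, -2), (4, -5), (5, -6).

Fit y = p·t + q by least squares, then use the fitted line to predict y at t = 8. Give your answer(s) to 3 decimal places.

The normal system MᵀM·[p, q]ᵀ = Mᵀy is [[46, 12]; [12, 5]]·[p, q]ᵀ = [-58, -20]ᵀ.
Eliminating q: 5·(row 1) − 12·(row 2) gives 86·p = 5·(-58) − 12·(-20) = -50, so p = -25/43.
Then q = ((-20) − 12·(-25/43))/5 = -112/43.
At t = 8: ŷ = (-25/43)·(8) + (-112/43)·(1) = -312/43.

ŷ = -7.256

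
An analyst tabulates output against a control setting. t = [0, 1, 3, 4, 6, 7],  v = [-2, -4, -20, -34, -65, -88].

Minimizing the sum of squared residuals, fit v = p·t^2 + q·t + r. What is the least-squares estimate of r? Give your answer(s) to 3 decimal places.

r = -1.520

The normal system AᵀA·[p, q, r]ᵀ = Aᵀv is [[4035, 651, 111]; [651, 111, 21]; [111, 21, 6]]·[p, q, r]ᵀ = [-7380, -1206, -213]ᵀ.
Solving the 3×3 system (Gaussian elimination) gives p = -3/2, q = -89/50, r = -38/25.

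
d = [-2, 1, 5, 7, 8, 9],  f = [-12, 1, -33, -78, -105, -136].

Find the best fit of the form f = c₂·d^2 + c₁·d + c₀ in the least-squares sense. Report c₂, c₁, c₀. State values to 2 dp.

c₂ = -2.02, c₁ = 2.89, c₀ = 1.39

Compute the Gram sums: Σd^2·d^2 = 13700, Σd^2·d = 1702, Σd^2 = 224, Σd·d = 224, Σd = 28, Σ1 = 6.
Moment sums: Σd^2·f = -22430, Σd·f = -2750, Σf = -363.
So MᵀM·[c₂, c₁, c₀]ᵀ = Mᵀf: [[13700, 1702, 224]; [1702, 224, 28]; [224, 28, 6]]·[c₂, c₁, c₀]ᵀ = [-22430, -2750, -363]ᵀ.
Inverting the 3×3 Gram matrix, [c₂, c₁, c₀]ᵀ = [-20276/10041, 145247/50205, 46421/33470]ᵀ.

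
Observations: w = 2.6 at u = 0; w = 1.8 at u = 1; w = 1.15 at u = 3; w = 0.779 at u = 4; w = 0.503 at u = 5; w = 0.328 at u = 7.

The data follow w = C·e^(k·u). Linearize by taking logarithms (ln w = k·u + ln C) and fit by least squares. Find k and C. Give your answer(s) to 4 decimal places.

k = -0.3001, C = 2.5569

Linearized form: ln w = k·u + ln C. From the 6 transformed points,
Σu = 20.0000, Σ(u)² = 100.0000, Σln w = -0.3686, Σu·ln w = -11.2309.
Equations: 100.0000·k + 20.0000·ln C = -11.2309;  20.0000·k + 6·ln C = -0.3686.
Δ = 100.0000·6 − (20.0000)² = 200.0000; k = (-11.2309·6 − 20.0000·-0.3686)/200.0000 = -0.30007, ln C = (100.0000·-0.3686 − 20.0000·-11.2309)/200.0000 = 0.93880, so C = exp(0.93880) = 2.55690.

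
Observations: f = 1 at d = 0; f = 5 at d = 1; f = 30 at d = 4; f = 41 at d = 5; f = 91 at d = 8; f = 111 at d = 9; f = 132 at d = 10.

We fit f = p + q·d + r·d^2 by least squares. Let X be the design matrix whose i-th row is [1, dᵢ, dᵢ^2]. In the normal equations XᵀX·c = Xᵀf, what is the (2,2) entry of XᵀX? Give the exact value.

Row 2 ↔ basis d, column 2 ↔ basis d, so (XᵀX)_{2,2} = Σᵢ (d)·(d) = (0)·(0) + (1)·(1) + (4)·(4) + (5)·(5) + (8)·(8) + (9)·(9) + (10)·(10) = 287.

287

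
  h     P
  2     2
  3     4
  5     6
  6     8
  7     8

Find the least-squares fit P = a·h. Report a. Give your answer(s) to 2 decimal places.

The normal system AᵀA·[a]ᵀ = AᵀP is [[123]]·[a]ᵀ = [150]ᵀ.
Hence a = 150 / 123 ≈ 1.21951.

a = 1.22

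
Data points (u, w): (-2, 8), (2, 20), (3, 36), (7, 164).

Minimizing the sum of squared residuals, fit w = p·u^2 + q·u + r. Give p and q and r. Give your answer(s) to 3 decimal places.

From the data, Σu^2·u^2 = 2514, Σu^2·u = 370, Σu^2 = 66, Σu·u = 66, Σu = 10, Σ1 = 4.
For Xᵀw: Σu^2·w = 8472, Σu·w = 1280, Σw = 228.
So XᵀX·[p, q, r]ᵀ = Xᵀw: [[2514, 370, 66]; [370, 66, 10]; [66, 10, 4]]·[p, q, r]ᵀ = [8472, 1280, 228]ᵀ.
Solving the 3×3 system (Gaussian elimination) gives p = 29/10, q = 231/82, r = 432/205.

p = 2.900, q = 2.817, r = 2.107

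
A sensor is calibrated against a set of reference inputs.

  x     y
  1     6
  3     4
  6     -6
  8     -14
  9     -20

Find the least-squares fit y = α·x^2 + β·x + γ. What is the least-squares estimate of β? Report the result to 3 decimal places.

β = -0.117

Normal-equation sums: Σx^2·x^2 = 12035, Σx^2·x = 1485, Σx^2 = 191, Σx·x = 191, Σx = 27, Σ1 = 5.
Right-hand side: Σx^2·y = -2690, Σx·y = -310, Σy = -30.
So MᵀM·[α, β, γ]ᵀ = Mᵀy: [[12035, 1485, 191]; [1485, 191, 27]; [191, 27, 5]]·[α, β, γ]ᵀ = [-2690, -310, -30]ᵀ.
Inverting the 3×3 Gram matrix, [α, β, γ]ᵀ = [-3320/10551, -410/3517, 70160/10551]ᵀ.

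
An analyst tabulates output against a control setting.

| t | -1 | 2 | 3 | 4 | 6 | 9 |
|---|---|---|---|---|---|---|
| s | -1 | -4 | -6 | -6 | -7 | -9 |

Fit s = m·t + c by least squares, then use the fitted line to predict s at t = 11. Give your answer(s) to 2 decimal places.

ŝ = -11.04

With design matrix A, AᵀA = [[147, 23]; [23, 6]] and Aᵀs = [-172, -33]ᵀ.
Δ = 147·6 − 23² = 353.
m = ((-172)·6 − 23·(-33))/353 = -273/353; c = (147·(-33) − 23·(-172))/353 = -895/353.
At t = 11: ŝ = (-273/353)·(11) + (-895/353)·(1) = -3898/353.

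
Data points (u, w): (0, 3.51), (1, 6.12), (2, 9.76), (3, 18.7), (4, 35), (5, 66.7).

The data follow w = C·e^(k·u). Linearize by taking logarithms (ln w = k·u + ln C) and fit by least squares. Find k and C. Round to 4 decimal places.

k = 0.5887, C = 3.3196

With ln wᵢ as the transformed response and uᵢ as the regressor:
Σu = 15.0000, Σ(u)² = 55.0000, Σln w = 16.0295, Σu·ln w = 50.3761.
Equations: 55.0000·k + 15.0000·ln C = 50.3761;  15.0000·k + 6·ln C = 16.0295.
Δ = 55.0000·6 − (15.0000)² = 105.0000; k = (50.3761·6 − 15.0000·16.0295)/105.0000 = 0.58870, ln C = (55.0000·16.0295 − 15.0000·50.3761)/105.0000 = 1.19984, so C = exp(1.19984) = 3.31958.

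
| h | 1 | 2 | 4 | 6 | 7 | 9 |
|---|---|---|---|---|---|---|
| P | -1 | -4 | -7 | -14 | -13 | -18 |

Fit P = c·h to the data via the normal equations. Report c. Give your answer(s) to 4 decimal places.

The normal system XᵀX·[c]ᵀ = XᵀP is [[187]]·[c]ᵀ = [-374]ᵀ.
c = (-374)/187 = -2.

c = -2.0000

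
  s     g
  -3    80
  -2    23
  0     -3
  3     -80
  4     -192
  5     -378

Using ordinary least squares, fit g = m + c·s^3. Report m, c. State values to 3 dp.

m = -0.972, c = -3.006

With design matrix X, XᵀX = [[6, 181]; [181, 21243]] and Xᵀg = [-550, -64042]ᵀ.
Eliminating c: 21243·(row 1) − 181·(row 2) gives 94697·m = 21243·(-550) − 181·(-64042) = -92048, so m = -92048/94697.
Then c = ((-64042) − 181·(-92048/94697))/21243 = -284702/94697.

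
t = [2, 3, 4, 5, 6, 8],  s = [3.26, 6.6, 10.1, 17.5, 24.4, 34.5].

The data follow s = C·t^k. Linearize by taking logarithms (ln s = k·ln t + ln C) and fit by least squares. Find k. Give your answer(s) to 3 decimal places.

k = 1.756

With ln sᵢ as the transformed response and ln tᵢ as the regressor:
Σln t = 8.6587, Σ(ln t)² = 13.7340, Σln s = 14.9791, Σln t·ln s = 23.7918.
Equations: 13.7340·k + 8.6587·ln C = 23.7918;  8.6587·k + 6·ln C = 14.9791.
Δ = 13.7340·6 − (8.6587)² = 7.4309; k = (23.7918·6 − 8.6587·14.9791)/7.4309 = 1.75638, ln C = (13.7340·14.9791 − 8.6587·23.7918)/7.4309 = -0.03815.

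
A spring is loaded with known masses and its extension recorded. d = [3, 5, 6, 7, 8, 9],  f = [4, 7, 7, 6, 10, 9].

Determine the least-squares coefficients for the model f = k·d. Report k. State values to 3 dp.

k = 1.106

The normal system AᵀA·[k]ᵀ = Aᵀf is [[264]]·[k]ᵀ = [292]ᵀ.
k = 292/264 = 1.10606.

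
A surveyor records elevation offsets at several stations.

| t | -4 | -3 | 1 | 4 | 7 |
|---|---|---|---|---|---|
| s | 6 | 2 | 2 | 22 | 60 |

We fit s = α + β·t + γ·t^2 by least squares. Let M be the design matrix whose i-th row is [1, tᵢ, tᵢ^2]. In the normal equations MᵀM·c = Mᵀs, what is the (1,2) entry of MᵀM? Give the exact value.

5

Row 1 ↔ basis 1, column 2 ↔ basis t, so (MᵀM)_{1,2} = Σᵢ t = (1)·(-4) + (1)·(-3) + (1)·(1) + (1)·(4) + (1)·(7) = 5.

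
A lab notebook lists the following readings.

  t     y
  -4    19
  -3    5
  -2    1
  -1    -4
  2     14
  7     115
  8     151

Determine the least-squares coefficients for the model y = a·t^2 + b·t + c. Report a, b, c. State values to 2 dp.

a = 1.98, b = 3.08, c = -1.67

Forming MᵀM = [[6867, 763, 147]; [763, 147, 7]; [147, 7, 7]] and Mᵀy = [15704, 1952, 301]ᵀ gives MᵀM·[a, b, c]ᵀ = Mᵀy.
Row-reducing yields a = 10593/5348, b = 16459/5348, c = -2237/1337.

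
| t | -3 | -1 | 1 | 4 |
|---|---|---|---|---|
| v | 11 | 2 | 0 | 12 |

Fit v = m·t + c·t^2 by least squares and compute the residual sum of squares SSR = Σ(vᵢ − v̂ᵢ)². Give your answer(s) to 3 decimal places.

SSR = 0.070

Compute the Gram sums: Σt·t = 27, Σt·t^2 = 37, Σt^2·t^2 = 339.
For Aᵀv: Σt·v = 13, Σt^2·v = 293.
So AᵀA·[m, c]ᵀ = Aᵀv: [[27, 37]; [37, 339]]·[m, c]ᵀ = [13, 293]ᵀ.
Eliminating c: 339·(row 1) − 37·(row 2) gives 7784·m = 339·13 − 37·293 = -6434, so m = -3217/3892.
Then c = (293 − 37·(-3217/3892))/339 = 3715/3892.
Residuals: -137/1946, 213/973, -249/1946, 33/973; SSR = 137/1946.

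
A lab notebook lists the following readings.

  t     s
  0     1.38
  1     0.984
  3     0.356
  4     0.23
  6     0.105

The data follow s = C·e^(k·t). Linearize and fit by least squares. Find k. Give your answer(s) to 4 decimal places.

k = -0.4410

With ln sᵢ as the transformed response and tᵢ as the regressor:
Sums: Σt = 14.0000, Σ(t)² = 62.0000, Σln s = -4.4503, Σt·ln s = -22.5161.
Normal system: [[62.0000, 14.0000]; [14.0000, 5]]·[k, ln C]ᵀ = [-22.5161, -4.4503]ᵀ.
Slope k = (n·Σt·ln s − Σt·Σln s)/(n·Σ(t)² − (Σt)²) = (5·-22.5161 − 14.0000·-4.4503)/114.0000 = -0.44101; ln C = (Σln s − k·Σt)/n = 0.34477.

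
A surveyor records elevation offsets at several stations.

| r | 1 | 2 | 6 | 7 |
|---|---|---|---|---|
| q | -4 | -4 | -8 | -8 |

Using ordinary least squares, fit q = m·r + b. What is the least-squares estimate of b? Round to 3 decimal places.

b = -2.923

With design matrix A, AᵀA = [[90, 16]; [16, 4]] and Aᵀq = [-116, -24]ᵀ.
det = 90·4 − 16² = 104.
m = ((-116)·4 − 16·(-24))/104 = -10/13; b = (90·(-24) − 16·(-116))/104 = -38/13.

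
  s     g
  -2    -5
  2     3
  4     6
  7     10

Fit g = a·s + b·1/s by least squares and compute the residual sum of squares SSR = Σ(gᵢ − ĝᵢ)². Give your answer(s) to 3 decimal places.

SSR = 2.014

With design matrix X, XᵀX = [[73, 4]; [4, 457/784]] and Xᵀg = [110, 97/14]ᵀ.
Eliminating b: (457/784)·(row 1) − 4·(row 2) gives (20817/784)·a = (457/784)·110 − 4·(97/14) = 14271/392, so a = 9514/6939.
Then b = ((97/14) − 4·(9514/6939))/(457/784) = 17192/6939.
Residuals: -2357/2313, -2269/2313, -80/771, 112/2313; SSR = 4658/2313.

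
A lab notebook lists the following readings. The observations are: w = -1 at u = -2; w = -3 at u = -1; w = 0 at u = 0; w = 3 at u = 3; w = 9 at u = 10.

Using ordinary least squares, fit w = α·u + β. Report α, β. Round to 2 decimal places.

Forming AᵀA = [[114, 10]; [10, 5]] and Aᵀw = [104, 8]ᵀ gives AᵀA·[α, β]ᵀ = Aᵀw.
Determinant 114·5 − 10² = 470.
α = (104·5 − 10·8)/470 = 44/47; β = (114·8 − 10·104)/470 = -64/235.

α = 0.94, β = -0.27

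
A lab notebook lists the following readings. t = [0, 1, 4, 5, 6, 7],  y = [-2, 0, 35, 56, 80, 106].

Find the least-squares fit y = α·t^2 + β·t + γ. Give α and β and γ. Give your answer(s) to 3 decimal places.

The normal equations are: 4579·α + 749·β + 127·γ = 10034;  749·α + 127·β + 23·γ = 1642;  127·α + 23·β + 6·γ = 275.
(Σt^2·t^2 = 4579, Σt^2·t = 749, Σt^2 = 127, Σt·t = 127, Σt = 23, Σ1 = 6, Σt^2·y = 10034, Σt·y = 1642, Σy = 275.)
Row-reducing yields α = 9501/4696, β = 6943/4696, γ = -6243/2348.

α = 2.023, β = 1.478, γ = -2.659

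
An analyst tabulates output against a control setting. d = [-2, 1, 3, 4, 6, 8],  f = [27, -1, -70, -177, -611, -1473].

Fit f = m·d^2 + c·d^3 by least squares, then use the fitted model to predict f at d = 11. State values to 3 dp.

f̂ = -3876.536

Compute the Gram sums: Σd^2·d^2 = 5746, Σd^2·d^3 = 41780, Σd^3·d^3 = 313690.
Moment sums: Σd^2·f = -119623, Σd^3·f = -899587.
Eliminating c: 313690·(row 1) − 41780·(row 2) gives 56894340·m = 313690·(-119623) − 41780·(-899587) = 60205990, so m = 6020599/5689434.
Then c = ((-899587) − 41780·(6020599/5689434))/313690 = -85588981/28447170.
At d = 11: f̂ = (6020599/5689434)·(121) + (-85588981/28447170)·(1331) = -18379411886/4741195.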